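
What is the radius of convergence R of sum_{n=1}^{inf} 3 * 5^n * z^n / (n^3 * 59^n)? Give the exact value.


Step 1: General term a_n = 3 * 5^n / (n^3 * 59^n)
Step 2: By the root test, |a_n|^(1/n) = 3^(1/n) * 5 / (n^(3/n) * 59) -> 5/59 as n -> infinity (since 3^(1/n) -> 1 and n^(3/n) -> 1)
Step 3: R = 1/lim|a_n|^(1/n) = 59/5

59/5


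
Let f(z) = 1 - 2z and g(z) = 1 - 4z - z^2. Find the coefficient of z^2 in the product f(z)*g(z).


Step 1: z^2 term in f*g comes from: (1)*(-z^2) + (-2z)*(-4z) + (0)*(1)
Step 2: = -1 + 8 + 0
Step 3: = 7

7


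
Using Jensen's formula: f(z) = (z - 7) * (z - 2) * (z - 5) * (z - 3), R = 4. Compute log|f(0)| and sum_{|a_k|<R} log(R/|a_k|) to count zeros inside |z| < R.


Jensen's formula: (1/2pi)*integral log|f(Re^it)|dt = log|f(0)| + sum_{|a_k|<R} log(R/|a_k|)
Step 1: f(0) = (-7) * (-2) * (-5) * (-3) = 210
Step 2: log|f(0)| = log|7| + log|2| + log|5| + log|3| = 5.3471
Step 3: Zeros inside |z| < 4: 2, 3
Step 4: Jensen sum = log(4/2) + log(4/3) = 0.9808
Step 5: n(R) = number of terms in the Jensen sum = count of zeros inside |z| < 4 = 2

2


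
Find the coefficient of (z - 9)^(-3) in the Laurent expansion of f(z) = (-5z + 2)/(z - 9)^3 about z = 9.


Step 1: Write the numerator in powers of (z - 9): -5z + 2 = -5(z - 9) + (-5*9 + 2) = -5(z - 9) - 43
Step 2: Divide by (z - 9)^3: f(z) = -43(z - 9)^(-3) - 5(z - 9)^(-2)
Step 3: This finite sum is the Laurent series of f about z = 9.
Step 4: Coefficient of (z - 9)^(-3) = -5*9 + 2 = -43

-43


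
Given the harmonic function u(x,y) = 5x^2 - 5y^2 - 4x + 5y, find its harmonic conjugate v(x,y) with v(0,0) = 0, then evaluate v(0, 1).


Step 1: v_x = -u_y = 10y - 5
Step 2: v_y = u_x = 10x - 4
Step 3: v = 10xy - 5x - 4y + C
Step 4: v(0,0) = 0 => C = 0
Step 5: v(0, 1) = -4

-4


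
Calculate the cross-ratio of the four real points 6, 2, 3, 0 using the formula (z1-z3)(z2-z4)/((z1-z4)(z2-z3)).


Step 1: (z1-z3)(z2-z4) = 3 * 2 = 6
Step 2: (z1-z4)(z2-z3) = 6 * (-1) = -6
Step 3: Cross-ratio = -6/6 = -1

-1


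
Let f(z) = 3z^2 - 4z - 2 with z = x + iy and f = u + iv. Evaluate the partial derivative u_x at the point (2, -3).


Step 1: f(z) = 3(x+iy)^2 - 4(x+iy) - 2
Step 2: u = 3(x^2 - y^2) - 4x - 2
Step 3: u_x = 6x - 4
Step 4: At (2, -3): u_x = 12 - 4 = 8

8


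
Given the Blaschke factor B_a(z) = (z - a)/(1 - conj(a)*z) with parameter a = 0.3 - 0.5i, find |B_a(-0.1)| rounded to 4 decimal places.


Step 1: Numerator z0 - a = -0.1 - (0.3 - 0.5i) = -0.4 + 0.5i
Step 2: Denominator 1 - conj(a)*z0 = 1 - (0.3 + 0.5i)*(-0.1) = 1.03 + 0.05i
Step 3: |z0 - a|^2 = (-0.4)^2 + 0.5^2 = 0.41; |1 - conj(a)*z0|^2 = 1.03^2 + 0.05^2 = 1.0634
Step 4: |B_a(-0.1)| = sqrt(0.41 / 1.0634) = sqrt(0.385556)
Step 5: = 0.6209

0.6209


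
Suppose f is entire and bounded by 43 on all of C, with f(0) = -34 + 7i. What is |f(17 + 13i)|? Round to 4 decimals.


Step 1: By Liouville's theorem, a bounded entire function is constant.
Step 2: f(z) = f(0) = -34 + 7i for all z.
Step 3: |f(w)| = |-34 + 7i| = sqrt(1156 + 49)
Step 4: = 34.7131

34.7131


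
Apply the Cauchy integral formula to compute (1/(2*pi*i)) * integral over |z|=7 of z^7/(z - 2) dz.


Step 1: f(z) = z^7, a = 2 is inside |z| = 7
Step 2: By Cauchy integral formula: (1/(2pi*i)) * integral = f(a)
Step 3: f(2) = 2^7 = 128

128


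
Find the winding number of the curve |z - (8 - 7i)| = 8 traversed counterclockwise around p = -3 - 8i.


Step 1: Center c = (8, -7), radius = 8
Step 2: |p - c|^2 = (-11)^2 + (-1)^2 = 122
Step 3: r^2 = 64
Step 4: |p-c| > r so winding number = 0

0


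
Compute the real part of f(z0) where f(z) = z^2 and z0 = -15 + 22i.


Step 1: z0 = -15 + 22i
Step 2: z0^2 = (-15)^2 - 22^2 - 660i
Step 3: real part = 225 - 484 = -259

-259


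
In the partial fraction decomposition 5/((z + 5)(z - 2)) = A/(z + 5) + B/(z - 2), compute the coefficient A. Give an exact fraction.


Step 1: Multiply both sides by (z + 5) and set z = -5
Step 2: A = 5 / (-5 - 2)
Step 3: A = 5 / (-7)
Step 4: A = -5/7

-5/7


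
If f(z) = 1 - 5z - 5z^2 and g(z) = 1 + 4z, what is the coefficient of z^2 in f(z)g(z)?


Step 1: z^2 term in f*g comes from: (1)*(0) + (-5z)*(4z) + (-5z^2)*(1)
Step 2: = 0 - 20 - 5
Step 3: = -25

-25


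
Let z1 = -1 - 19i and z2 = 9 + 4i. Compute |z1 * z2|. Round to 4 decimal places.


Step 1: |z1| = sqrt((-1)^2 + (-19)^2) = sqrt(362)
Step 2: |z2| = sqrt(9^2 + 4^2) = sqrt(97)
Step 3: |z1*z2| = |z1|*|z2| = sqrt(362) * sqrt(97) = sqrt(362 * 97) = sqrt(35114)
Step 4: = 187.3873

187.3873


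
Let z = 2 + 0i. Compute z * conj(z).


Step 1: conj(z) = 2 - 0i
Step 2: z * conj(z) = 2^2 + 0^2
Step 3: = 4 + 0 = 4

4


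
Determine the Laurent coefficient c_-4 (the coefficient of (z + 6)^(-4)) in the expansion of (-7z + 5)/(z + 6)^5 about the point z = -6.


Step 1: Write the numerator in powers of (z + 6): -7z + 5 = -7(z + 6) + (-7*(-6) + 5) = -7(z + 6) + 47
Step 2: Divide by (z + 6)^5: f(z) = 47(z + 6)^(-5) - 7(z + 6)^(-4)
Step 3: This finite sum is the Laurent series of f about z = -6.
Step 4: Coefficient of (z + 6)^(-4) = coefficient of (z + 6) in the re-centred numerator = -7

-7


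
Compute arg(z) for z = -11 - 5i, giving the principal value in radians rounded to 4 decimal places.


Step 1: z = -11 - 5i
Step 2: arg(z) = atan2(-5, -11)
Step 3: arg(z) = -2.715

-2.715


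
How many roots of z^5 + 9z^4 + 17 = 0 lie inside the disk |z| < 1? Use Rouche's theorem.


Step 1: On |z| = 1 the three terms have sizes |z^5| = 1^5 = 1, |9z^4| = 9*1^4 = 9, |17| = 17
Step 2: The dominant term is g(z) = 17; let h(z) = z^5 + 9z^4 so f = g + h
Step 3: On |z| = 1: |g| = 17 and |h| <= 1 + 9 = 10
Step 4: Since 17 > 10, |h| < |g| on |z| = 1, so by Rouche f has the same number of zeros as g inside |z| < 1
Step 5: g(z) = 17 is a nonzero constant with no zeros inside |z| < 1. Answer = 0

0


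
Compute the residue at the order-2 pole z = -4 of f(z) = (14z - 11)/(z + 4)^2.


Step 1: Pole of order 2 at z = -4
Step 2: Res = lim d/dz [(z + 4)^2 * f(z)] as z -> -4
Step 3: (z + 4)^2 * f(z) = 14z - 11
Step 4: d/dz[14z - 11] = 14

14


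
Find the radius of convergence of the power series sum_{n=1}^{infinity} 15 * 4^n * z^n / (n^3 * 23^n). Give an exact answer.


Step 1: General term a_n = 15 * 4^n / (n^3 * 23^n)
Step 2: By the root test, |a_n|^(1/n) = 15^(1/n) * 4 / (n^(3/n) * 23) -> 4/23 as n -> infinity (since 15^(1/n) -> 1 and n^(3/n) -> 1)
Step 3: R = 1/lim|a_n|^(1/n) = 23/4

23/4


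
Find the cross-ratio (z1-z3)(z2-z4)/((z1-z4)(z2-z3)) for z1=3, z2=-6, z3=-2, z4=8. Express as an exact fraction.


Step 1: (z1-z3)(z2-z4) = 5 * (-14) = -70
Step 2: (z1-z4)(z2-z3) = (-5) * (-4) = 20
Step 3: Cross-ratio = -70/20 = -7/2

-7/2


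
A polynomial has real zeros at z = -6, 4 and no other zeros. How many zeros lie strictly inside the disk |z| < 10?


Step 1: Check each root:
  z = -6: |-6| = 6 < 10
  z = 4: |4| = 4 < 10
Step 2: Count = 2

2


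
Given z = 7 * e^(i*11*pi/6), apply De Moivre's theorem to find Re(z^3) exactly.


Step 1: By De Moivre's theorem, z^3 = 7^3 * e^(i*3*11*pi/6) = 343 * (cos(11*pi/2) + i*sin(11*pi/2))
Step 2: |z|^3 = 7^3 = 343
Step 3: Reduce the angle mod 2*pi: 11*pi/2 - 4*pi = 3*pi/2
Step 4: cos(3*pi/2) = 0
Step 5: Re(z^3) = 343 * 0 = 0

0


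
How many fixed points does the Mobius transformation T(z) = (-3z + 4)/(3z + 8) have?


Step 1: Fixed points satisfy T(z) = z
Step 2: 3z^2 + 11z - 4 = 0
Step 3: Discriminant = 11^2 - 4*3*(-4) = 169
Step 4: Number of fixed points = 2

2


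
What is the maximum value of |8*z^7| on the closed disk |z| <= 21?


Step 1: On |z| = 21, |f(z)| = 8 * |z|^7 = 8 * 21^7
Step 2: By maximum modulus principle, maximum is on boundary.
Step 3: Maximum = 8 * 1801088541 = 14408708328

14408708328


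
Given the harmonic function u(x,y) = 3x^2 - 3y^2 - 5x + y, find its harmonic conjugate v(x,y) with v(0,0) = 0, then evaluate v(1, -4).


Step 1: v_x = -u_y = 6y - 1
Step 2: v_y = u_x = 6x - 5
Step 3: v = 6xy - x - 5y + C
Step 4: v(0,0) = 0 => C = 0
Step 5: v(1, -4) = -5

-5


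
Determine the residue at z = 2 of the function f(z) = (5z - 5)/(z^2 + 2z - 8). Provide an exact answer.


Step 1: Q(z) = z^2 + 2z - 8 = (z - 2)(z + 4)
Step 2: Q'(z) = 2z + 2
Step 3: Q'(2) = 6, P(2) = 5
Step 4: Res = P(2)/Q'(2) = 5/6 = 5/6

5/6


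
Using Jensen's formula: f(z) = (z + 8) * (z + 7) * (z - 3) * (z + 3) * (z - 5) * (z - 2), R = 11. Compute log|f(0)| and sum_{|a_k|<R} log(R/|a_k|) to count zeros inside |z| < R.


Jensen's formula: (1/2pi)*integral log|f(Re^it)|dt = log|f(0)| + sum_{|a_k|<R} log(R/|a_k|)
Step 1: f(0) = 8 * 7 * (-3) * 3 * (-5) * (-2) = -5040
Step 2: log|f(0)| = log|-8| + log|-7| + log|3| + log|-3| + log|5| + log|2| = 8.5252
Step 3: Zeros inside |z| < 11: -8, -7, 3, -3, 5, 2
Step 4: Jensen sum = log(11/8) + log(11/7) + log(11/3) + log(11/3) + log(11/5) + log(11/2) = 5.8622
Step 5: n(R) = number of terms in the Jensen sum = count of zeros inside |z| < 11 = 6

6


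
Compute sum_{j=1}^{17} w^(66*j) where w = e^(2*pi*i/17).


Step 1: The sum sum_{j=1}^{n} w^(k*j) equals n if n | k, else 0.
Step 2: Here n = 17, k = 66
Step 3: Does n divide k? 17 | 66 -> False
Step 4: Sum = 0

0


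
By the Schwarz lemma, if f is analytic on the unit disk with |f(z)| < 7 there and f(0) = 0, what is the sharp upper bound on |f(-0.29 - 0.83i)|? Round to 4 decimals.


Step 1: g = f/7 maps D -> D with g(0) = 0, so by the Schwarz lemma |g(z)| <= |z|, i.e. |f(z)| <= 7|z|; this is sharp (f(z) = 7z).
Step 2: |z0|^2 = (-0.29)^2 + (-0.83)^2 = 0.773
Step 3: |z0| = sqrt(0.773) = 0.879204
Step 4: Best bound = 7 * |z0| = 7 * 0.879204 = 6.1544

6.1544


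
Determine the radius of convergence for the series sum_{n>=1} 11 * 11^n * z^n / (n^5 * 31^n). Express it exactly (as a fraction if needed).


Step 1: General term a_n = 11 * 11^n / (n^5 * 31^n)
Step 2: By the root test, |a_n|^(1/n) = 11^(1/n) * 11 / (n^(5/n) * 31) -> 11/31 as n -> infinity (since 11^(1/n) -> 1 and n^(5/n) -> 1)
Step 3: R = 1/lim|a_n|^(1/n) = 31/11

31/11


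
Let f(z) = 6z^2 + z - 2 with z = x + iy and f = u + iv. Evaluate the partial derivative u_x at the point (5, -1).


Step 1: f(z) = 6(x+iy)^2 + (x+iy) - 2
Step 2: u = 6(x^2 - y^2) + x - 2
Step 3: u_x = 12x + 1
Step 4: At (5, -1): u_x = 60 + 1 = 61

61


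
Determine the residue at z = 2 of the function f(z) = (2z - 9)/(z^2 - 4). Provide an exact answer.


Step 1: Q(z) = z^2 - 4 = (z - 2)(z + 2)
Step 2: Q'(z) = 2z
Step 3: Q'(2) = 4, P(2) = -5
Step 4: Res = P(2)/Q'(2) = -5/4 = -5/4

-5/4


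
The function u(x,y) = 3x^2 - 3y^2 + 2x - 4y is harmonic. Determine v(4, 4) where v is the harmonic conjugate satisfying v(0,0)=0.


Step 1: v_x = -u_y = 6y + 4
Step 2: v_y = u_x = 6x + 2
Step 3: v = 6xy + 4x + 2y + C
Step 4: v(0,0) = 0 => C = 0
Step 5: v(4, 4) = 120

120


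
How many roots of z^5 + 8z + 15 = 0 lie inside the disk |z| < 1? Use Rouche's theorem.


Step 1: On |z| = 1 the three terms have sizes |z^5| = 1^5 = 1, |8z| = 8*1 = 8, |15| = 15
Step 2: The dominant term is g(z) = 15; let h(z) = z^5 + 8z so f = g + h
Step 3: On |z| = 1: |g| = 15 and |h| <= 1 + 8 = 9
Step 4: Since 15 > 9, |h| < |g| on |z| = 1, so by Rouche f has the same number of zeros as g inside |z| < 1
Step 5: g(z) = 15 is a nonzero constant with no zeros inside |z| < 1. Answer = 0

0


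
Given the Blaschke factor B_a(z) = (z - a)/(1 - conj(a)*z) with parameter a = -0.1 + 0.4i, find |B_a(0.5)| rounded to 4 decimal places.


Step 1: Numerator z0 - a = 0.5 - (-0.1 + 0.4i) = 0.6 - 0.4i
Step 2: Denominator 1 - conj(a)*z0 = 1 - (-0.1 - 0.4i)*0.5 = 1.05 + 0.2i
Step 3: |z0 - a|^2 = 0.6^2 + (-0.4)^2 = 0.52; |1 - conj(a)*z0|^2 = 1.05^2 + 0.2^2 = 1.1425
Step 4: |B_a(0.5)| = sqrt(0.52 / 1.1425) = sqrt(0.455142)
Step 5: = 0.6746

0.6746


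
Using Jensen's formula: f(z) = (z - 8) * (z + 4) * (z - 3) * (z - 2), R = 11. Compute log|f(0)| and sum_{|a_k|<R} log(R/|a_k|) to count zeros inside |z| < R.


Jensen's formula: (1/2pi)*integral log|f(Re^it)|dt = log|f(0)| + sum_{|a_k|<R} log(R/|a_k|)
Step 1: f(0) = (-8) * 4 * (-3) * (-2) = -192
Step 2: log|f(0)| = log|8| + log|-4| + log|3| + log|2| = 5.2575
Step 3: Zeros inside |z| < 11: 8, -4, 3, 2
Step 4: Jensen sum = log(11/8) + log(11/4) + log(11/3) + log(11/2) = 4.3341
Step 5: n(R) = number of terms in the Jensen sum = count of zeros inside |z| < 11 = 4

4


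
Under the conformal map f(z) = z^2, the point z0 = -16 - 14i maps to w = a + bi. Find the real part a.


Step 1: z0 = -16 - 14i
Step 2: z0^2 = (-16)^2 - (-14)^2 + 448i
Step 3: real part = 256 - 196 = 60

60


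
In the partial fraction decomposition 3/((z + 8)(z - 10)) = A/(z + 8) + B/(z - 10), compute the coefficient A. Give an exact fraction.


Step 1: Multiply both sides by (z + 8) and set z = -8
Step 2: A = 3 / (-8 - 10)
Step 3: A = 3 / (-18)
Step 4: A = -1/6

-1/6


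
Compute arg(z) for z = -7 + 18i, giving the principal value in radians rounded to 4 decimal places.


Step 1: z = -7 + 18i
Step 2: arg(z) = atan2(18, -7)
Step 3: arg(z) = 1.9417

1.9417


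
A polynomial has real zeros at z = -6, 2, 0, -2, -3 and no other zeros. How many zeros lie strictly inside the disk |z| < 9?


Step 1: Check each root:
  z = -6: |-6| = 6 < 9
  z = 2: |2| = 2 < 9
  z = 0: |0| = 0 < 9
  z = -2: |-2| = 2 < 9
  z = -3: |-3| = 3 < 9
Step 2: Count = 5

5


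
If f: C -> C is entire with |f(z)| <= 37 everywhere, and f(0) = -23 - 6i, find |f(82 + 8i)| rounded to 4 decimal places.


Step 1: By Liouville's theorem, a bounded entire function is constant.
Step 2: f(z) = f(0) = -23 - 6i for all z.
Step 3: |f(w)| = |-23 - 6i| = sqrt(529 + 36)
Step 4: = 23.7697

23.7697


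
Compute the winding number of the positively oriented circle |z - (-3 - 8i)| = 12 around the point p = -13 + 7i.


Step 1: Center c = (-3, -8), radius = 12
Step 2: |p - c|^2 = (-10)^2 + 15^2 = 325
Step 3: r^2 = 144
Step 4: |p-c| > r so winding number = 0

0


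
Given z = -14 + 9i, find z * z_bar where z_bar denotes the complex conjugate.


Step 1: conj(z) = -14 - 9i
Step 2: z * conj(z) = (-14)^2 + 9^2
Step 3: = 196 + 81 = 277

277


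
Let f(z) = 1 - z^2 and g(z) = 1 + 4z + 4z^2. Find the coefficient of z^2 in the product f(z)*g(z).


Step 1: z^2 term in f*g comes from: (1)*(4z^2) + (0)*(4z) + (-z^2)*(1)
Step 2: = 4 + 0 - 1
Step 3: = 3

3


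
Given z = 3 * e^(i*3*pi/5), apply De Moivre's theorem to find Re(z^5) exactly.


Step 1: By De Moivre's theorem, z^5 = 3^5 * e^(i*5*3*pi/5) = 243 * (cos(3*pi) + i*sin(3*pi))
Step 2: |z|^5 = 3^5 = 243
Step 3: Reduce the angle mod 2*pi: 3*pi - 2*pi = pi
Step 4: cos(pi) = -1
Step 5: Re(z^5) = 243 * (-1) = -243

-243


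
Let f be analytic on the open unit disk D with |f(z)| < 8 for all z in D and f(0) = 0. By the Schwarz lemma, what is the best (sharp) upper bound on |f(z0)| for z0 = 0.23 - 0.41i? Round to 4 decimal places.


Step 1: g = f/8 maps D -> D with g(0) = 0, so by the Schwarz lemma |g(z)| <= |z|, i.e. |f(z)| <= 8|z|; this is sharp (f(z) = 8z).
Step 2: |z0|^2 = 0.23^2 + (-0.41)^2 = 0.221
Step 3: |z0| = sqrt(0.221) = 0.470106
Step 4: Best bound = 8 * |z0| = 8 * 0.470106 = 3.7609

3.7609


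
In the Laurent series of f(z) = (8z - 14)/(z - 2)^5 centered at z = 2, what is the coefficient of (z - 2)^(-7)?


Step 1: Write the numerator in powers of (z - 2): 8z - 14 = 8(z - 2) + (8*2 - 14) = 8(z - 2) + 2
Step 2: Divide by (z - 2)^5: f(z) = 2(z - 2)^(-5) + 8(z - 2)^(-4)
Step 3: This finite sum is the Laurent series of f about z = 2.
Step 4: Only the powers -5 and -4 appear, so the coefficient of (z - 2)^(-7) = 0

0


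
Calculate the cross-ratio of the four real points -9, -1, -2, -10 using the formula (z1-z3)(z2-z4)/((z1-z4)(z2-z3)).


Step 1: (z1-z3)(z2-z4) = (-7) * 9 = -63
Step 2: (z1-z4)(z2-z3) = 1 * 1 = 1
Step 3: Cross-ratio = -63/1 = -63

-63


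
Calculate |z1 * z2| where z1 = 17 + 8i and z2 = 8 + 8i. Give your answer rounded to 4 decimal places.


Step 1: |z1| = sqrt(17^2 + 8^2) = sqrt(353)
Step 2: |z2| = sqrt(8^2 + 8^2) = sqrt(128)
Step 3: |z1*z2| = |z1|*|z2| = sqrt(353) * sqrt(128) = sqrt(353 * 128) = sqrt(45184)
Step 4: = 212.5653

212.5653


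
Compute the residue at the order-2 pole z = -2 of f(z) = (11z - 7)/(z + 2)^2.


Step 1: Pole of order 2 at z = -2
Step 2: Res = lim d/dz [(z + 2)^2 * f(z)] as z -> -2
Step 3: (z + 2)^2 * f(z) = 11z - 7
Step 4: d/dz[11z - 7] = 11

11


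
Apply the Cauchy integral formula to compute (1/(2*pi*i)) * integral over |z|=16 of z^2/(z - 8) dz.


Step 1: f(z) = z^2, a = 8 is inside |z| = 16
Step 2: By Cauchy integral formula: (1/(2pi*i)) * integral = f(a)
Step 3: f(8) = 8^2 = 64

64


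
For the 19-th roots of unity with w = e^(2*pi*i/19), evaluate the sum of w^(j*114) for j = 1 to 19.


Step 1: The sum sum_{j=1}^{n} w^(k*j) equals n if n | k, else 0.
Step 2: Here n = 19, k = 114
Step 3: Does n divide k? 19 | 114 -> True
Step 4: Sum = 19

19


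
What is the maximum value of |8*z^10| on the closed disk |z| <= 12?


Step 1: On |z| = 12, |f(z)| = 8 * |z|^10 = 8 * 12^10
Step 2: By maximum modulus principle, maximum is on boundary.
Step 3: Maximum = 8 * 61917364224 = 495338913792

495338913792


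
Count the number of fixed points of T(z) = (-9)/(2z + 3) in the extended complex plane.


Step 1: Fixed points satisfy T(z) = z
Step 2: 2z^2 + 3z + 9 = 0
Step 3: Discriminant = 3^2 - 4*2*9 = -63
Step 4: Number of fixed points = 2

2


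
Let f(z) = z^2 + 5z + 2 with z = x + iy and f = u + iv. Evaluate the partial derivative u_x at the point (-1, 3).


Step 1: f(z) = (x+iy)^2 + 5(x+iy) + 2
Step 2: u = (x^2 - y^2) + 5x + 2
Step 3: u_x = 2x + 5
Step 4: At (-1, 3): u_x = -2 + 5 = 3

3


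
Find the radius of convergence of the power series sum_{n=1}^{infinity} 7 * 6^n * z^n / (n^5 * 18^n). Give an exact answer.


Step 1: General term a_n = 7 * 6^n / (n^5 * 18^n)
Step 2: By the root test, |a_n|^(1/n) = 7^(1/n) * 6 / (n^(5/n) * 18) -> 6/18 as n -> infinity (since 7^(1/n) -> 1 and n^(5/n) -> 1)
Step 3: R = 1/lim|a_n|^(1/n) = 18/6 = 3

3


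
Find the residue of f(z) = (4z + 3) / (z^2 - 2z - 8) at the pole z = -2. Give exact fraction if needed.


Step 1: Q(z) = z^2 - 2z - 8 = (z + 2)(z - 4)
Step 2: Q'(z) = 2z - 2
Step 3: Q'(-2) = -6, P(-2) = -5
Step 4: Res = P(-2)/Q'(-2) = -5/(-6) = 5/6

5/6


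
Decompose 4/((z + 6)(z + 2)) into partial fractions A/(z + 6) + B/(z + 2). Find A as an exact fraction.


Step 1: Multiply both sides by (z + 6) and set z = -6
Step 2: A = 4 / (-6 + 2)
Step 3: A = 4 / (-4)
Step 4: A = -1

-1


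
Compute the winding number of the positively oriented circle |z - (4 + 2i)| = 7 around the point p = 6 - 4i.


Step 1: Center c = (4, 2), radius = 7
Step 2: |p - c|^2 = 2^2 + (-6)^2 = 40
Step 3: r^2 = 49
Step 4: |p-c| < r so winding number = 1

1


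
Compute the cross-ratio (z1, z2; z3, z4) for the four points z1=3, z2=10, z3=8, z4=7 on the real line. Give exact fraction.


Step 1: (z1-z3)(z2-z4) = (-5) * 3 = -15
Step 2: (z1-z4)(z2-z3) = (-4) * 2 = -8
Step 3: Cross-ratio = 15/8 = 15/8

15/8


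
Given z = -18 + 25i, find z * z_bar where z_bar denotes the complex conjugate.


Step 1: conj(z) = -18 - 25i
Step 2: z * conj(z) = (-18)^2 + 25^2
Step 3: = 324 + 625 = 949

949


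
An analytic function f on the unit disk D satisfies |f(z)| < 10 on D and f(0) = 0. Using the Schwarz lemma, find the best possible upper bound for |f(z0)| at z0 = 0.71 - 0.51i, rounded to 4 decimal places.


Step 1: g = f/10 maps D -> D with g(0) = 0, so by the Schwarz lemma |g(z)| <= |z|, i.e. |f(z)| <= 10|z|; this is sharp (f(z) = 10z).
Step 2: |z0|^2 = 0.71^2 + (-0.51)^2 = 0.7642
Step 3: |z0| = sqrt(0.7642) = 0.874185
Step 4: Best bound = 10 * |z0| = 10 * 0.874185 = 8.7419

8.7419


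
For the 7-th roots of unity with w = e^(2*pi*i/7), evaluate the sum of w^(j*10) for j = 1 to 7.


Step 1: The sum sum_{j=1}^{n} w^(k*j) equals n if n | k, else 0.
Step 2: Here n = 7, k = 10
Step 3: Does n divide k? 7 | 10 -> False
Step 4: Sum = 0

0


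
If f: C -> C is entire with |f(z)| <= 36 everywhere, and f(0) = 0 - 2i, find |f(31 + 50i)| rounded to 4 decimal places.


Step 1: By Liouville's theorem, a bounded entire function is constant.
Step 2: f(z) = f(0) = 0 - 2i for all z.
Step 3: |f(w)| = |0 - 2i| = sqrt(0 + 4)
Step 4: = 2.0

2.0


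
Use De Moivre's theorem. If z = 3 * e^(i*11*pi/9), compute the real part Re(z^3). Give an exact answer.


Step 1: By De Moivre's theorem, z^3 = 3^3 * e^(i*3*11*pi/9) = 27 * (cos(11*pi/3) + i*sin(11*pi/3))
Step 2: |z|^3 = 3^3 = 27
Step 3: Reduce the angle mod 2*pi: 11*pi/3 - 2*pi = 5*pi/3
Step 4: cos(5*pi/3) = 1/2
Step 5: Re(z^3) = 27 * 1/2 = 27/2

27/2


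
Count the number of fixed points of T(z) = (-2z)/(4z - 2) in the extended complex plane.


Step 1: Fixed points satisfy T(z) = z
Step 2: 4z^2 = 0
Step 3: Discriminant = 0^2 - 4*4*0 = 0
Step 4: Number of fixed points = 1

1


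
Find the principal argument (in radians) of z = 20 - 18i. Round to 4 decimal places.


Step 1: z = 20 - 18i
Step 2: arg(z) = atan2(-18, 20)
Step 3: arg(z) = -0.7328

-0.7328


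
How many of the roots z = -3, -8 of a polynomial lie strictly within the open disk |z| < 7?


Step 1: Check each root:
  z = -3: |-3| = 3 < 7
  z = -8: |-8| = 8 >= 7
Step 2: Count = 1

1


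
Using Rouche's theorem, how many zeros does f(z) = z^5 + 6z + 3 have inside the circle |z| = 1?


Step 1: On |z| = 1 the three terms have sizes |z^5| = 1^5 = 1, |6z| = 6*1 = 6, |3| = 3
Step 2: The dominant term is g(z) = 6z; let h(z) = z^5 + 3 so f = g + h
Step 3: On |z| = 1: |g| = 6 and |h| <= 1 + 3 = 4
Step 4: Since 6 > 4, |h| < |g| on |z| = 1, so by Rouche f has the same number of zeros as g inside |z| < 1
Step 5: g(z) = 6z has 1 zero (at the origin, multiplicity 1) inside |z| < 1. Answer = 1

1


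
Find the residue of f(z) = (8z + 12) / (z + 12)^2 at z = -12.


Step 1: Pole of order 2 at z = -12
Step 2: Res = lim d/dz [(z + 12)^2 * f(z)] as z -> -12
Step 3: (z + 12)^2 * f(z) = 8z + 12
Step 4: d/dz[8z + 12] = 8

8


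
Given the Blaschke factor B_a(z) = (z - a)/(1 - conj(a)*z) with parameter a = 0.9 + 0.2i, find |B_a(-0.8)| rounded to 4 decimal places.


Step 1: Numerator z0 - a = -0.8 - (0.9 + 0.2i) = -1.7 - 0.2i
Step 2: Denominator 1 - conj(a)*z0 = 1 - (0.9 - 0.2i)*(-0.8) = 1.72 - 0.16i
Step 3: |z0 - a|^2 = (-1.7)^2 + (-0.2)^2 = 2.93; |1 - conj(a)*z0|^2 = 1.72^2 + (-0.16)^2 = 2.984
Step 4: |B_a(-0.8)| = sqrt(2.93 / 2.984) = sqrt(0.981903)
Step 5: = 0.9909

0.9909


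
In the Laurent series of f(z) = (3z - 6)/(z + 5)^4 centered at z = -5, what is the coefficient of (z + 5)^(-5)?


Step 1: Write the numerator in powers of (z + 5): 3z - 6 = 3(z + 5) + (3*(-5) - 6) = 3(z + 5) - 21
Step 2: Divide by (z + 5)^4: f(z) = -21(z + 5)^(-4) + 3(z + 5)^(-3)
Step 3: This finite sum is the Laurent series of f about z = -5.
Step 4: Only the powers -4 and -3 appear, so the coefficient of (z + 5)^(-5) = 0

0


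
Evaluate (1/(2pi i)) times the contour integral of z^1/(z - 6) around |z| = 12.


Step 1: f(z) = z^1, a = 6 is inside |z| = 12
Step 2: By Cauchy integral formula: (1/(2pi*i)) * integral = f(a)
Step 3: f(6) = 6^1 = 6

6


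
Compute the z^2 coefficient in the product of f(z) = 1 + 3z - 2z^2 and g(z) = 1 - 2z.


Step 1: z^2 term in f*g comes from: (1)*(0) + (3z)*(-2z) + (-2z^2)*(1)
Step 2: = 0 - 6 - 2
Step 3: = -8

-8


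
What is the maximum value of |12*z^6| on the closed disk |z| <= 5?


Step 1: On |z| = 5, |f(z)| = 12 * |z|^6 = 12 * 5^6
Step 2: By maximum modulus principle, maximum is on boundary.
Step 3: Maximum = 12 * 15625 = 187500

187500


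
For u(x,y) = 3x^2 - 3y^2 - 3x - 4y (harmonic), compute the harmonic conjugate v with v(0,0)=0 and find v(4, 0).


Step 1: v_x = -u_y = 6y + 4
Step 2: v_y = u_x = 6x - 3
Step 3: v = 6xy + 4x - 3y + C
Step 4: v(0,0) = 0 => C = 0
Step 5: v(4, 0) = 16

16


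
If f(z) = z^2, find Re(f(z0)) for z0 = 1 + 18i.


Step 1: z0 = 1 + 18i
Step 2: z0^2 = 1^2 - 18^2 + 36i
Step 3: real part = 1 - 324 = -323

-323


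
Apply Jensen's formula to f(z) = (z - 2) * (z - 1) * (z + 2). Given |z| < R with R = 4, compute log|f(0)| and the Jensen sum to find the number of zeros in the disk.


Jensen's formula: (1/2pi)*integral log|f(Re^it)|dt = log|f(0)| + sum_{|a_k|<R} log(R/|a_k|)
Step 1: f(0) = (-2) * (-1) * 2 = 4
Step 2: log|f(0)| = log|2| + log|1| + log|-2| = 1.3863
Step 3: Zeros inside |z| < 4: 2, 1, -2
Step 4: Jensen sum = log(4/2) + log(4/1) + log(4/2) = 2.7726
Step 5: n(R) = number of terms in the Jensen sum = count of zeros inside |z| < 4 = 3

3


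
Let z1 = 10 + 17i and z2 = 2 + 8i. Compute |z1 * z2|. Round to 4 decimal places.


Step 1: |z1| = sqrt(10^2 + 17^2) = sqrt(389)
Step 2: |z2| = sqrt(2^2 + 8^2) = sqrt(68)
Step 3: |z1*z2| = |z1|*|z2| = sqrt(389) * sqrt(68) = sqrt(389 * 68) = sqrt(26452)
Step 4: = 162.6407

162.6407


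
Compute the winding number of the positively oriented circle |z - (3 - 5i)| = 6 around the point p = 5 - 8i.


Step 1: Center c = (3, -5), radius = 6
Step 2: |p - c|^2 = 2^2 + (-3)^2 = 13
Step 3: r^2 = 36
Step 4: |p-c| < r so winding number = 1

1


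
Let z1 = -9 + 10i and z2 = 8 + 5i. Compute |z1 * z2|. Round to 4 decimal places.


Step 1: |z1| = sqrt((-9)^2 + 10^2) = sqrt(181)
Step 2: |z2| = sqrt(8^2 + 5^2) = sqrt(89)
Step 3: |z1*z2| = |z1|*|z2| = sqrt(181) * sqrt(89) = sqrt(181 * 89) = sqrt(16109)
Step 4: = 126.9212

126.9212


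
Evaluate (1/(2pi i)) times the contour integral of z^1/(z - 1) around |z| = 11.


Step 1: f(z) = z^1, a = 1 is inside |z| = 11
Step 2: By Cauchy integral formula: (1/(2pi*i)) * integral = f(a)
Step 3: f(1) = 1^1 = 1

1


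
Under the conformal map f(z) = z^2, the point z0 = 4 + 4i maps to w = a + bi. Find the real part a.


Step 1: z0 = 4 + 4i
Step 2: z0^2 = 4^2 - 4^2 + 32i
Step 3: real part = 16 - 16 = 0

0


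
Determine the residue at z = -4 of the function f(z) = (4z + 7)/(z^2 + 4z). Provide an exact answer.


Step 1: Q(z) = z^2 + 4z = (z + 4)(z)
Step 2: Q'(z) = 2z + 4
Step 3: Q'(-4) = -4, P(-4) = -9
Step 4: Res = P(-4)/Q'(-4) = -9/(-4) = 9/4

9/4


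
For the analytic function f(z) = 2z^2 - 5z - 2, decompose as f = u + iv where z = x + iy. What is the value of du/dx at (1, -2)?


Step 1: f(z) = 2(x+iy)^2 - 5(x+iy) - 2
Step 2: u = 2(x^2 - y^2) - 5x - 2
Step 3: u_x = 4x - 5
Step 4: At (1, -2): u_x = 4 - 5 = -1

-1


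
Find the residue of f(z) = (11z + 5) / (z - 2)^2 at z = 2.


Step 1: Pole of order 2 at z = 2
Step 2: Res = lim d/dz [(z - 2)^2 * f(z)] as z -> 2
Step 3: (z - 2)^2 * f(z) = 11z + 5
Step 4: d/dz[11z + 5] = 11

11


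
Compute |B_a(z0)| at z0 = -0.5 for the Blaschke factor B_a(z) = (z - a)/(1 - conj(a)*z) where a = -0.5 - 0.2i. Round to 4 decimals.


Step 1: Numerator z0 - a = -0.5 - (-0.5 - 0.2i) = 0 + 0.2i
Step 2: Denominator 1 - conj(a)*z0 = 1 - (-0.5 + 0.2i)*(-0.5) = 0.75 + 0.1i
Step 3: |z0 - a|^2 = 0^2 + 0.2^2 = 0.04; |1 - conj(a)*z0|^2 = 0.75^2 + 0.1^2 = 0.5725
Step 4: |B_a(-0.5)| = sqrt(0.04 / 0.5725) = sqrt(0.069869)
Step 5: = 0.2643

0.2643


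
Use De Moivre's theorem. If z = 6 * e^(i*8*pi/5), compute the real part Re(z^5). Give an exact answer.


Step 1: By De Moivre's theorem, z^5 = 6^5 * e^(i*5*8*pi/5) = 7776 * (cos(8*pi) + i*sin(8*pi))
Step 2: |z|^5 = 6^5 = 7776
Step 3: Reduce the angle mod 2*pi: 8*pi - 8*pi = 0
Step 4: cos(0) = 1
Step 5: Re(z^5) = 7776 * 1 = 7776

7776


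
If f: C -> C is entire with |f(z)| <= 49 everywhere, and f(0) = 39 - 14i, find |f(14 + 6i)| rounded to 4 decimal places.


Step 1: By Liouville's theorem, a bounded entire function is constant.
Step 2: f(z) = f(0) = 39 - 14i for all z.
Step 3: |f(w)| = |39 - 14i| = sqrt(1521 + 196)
Step 4: = 41.4367

41.4367


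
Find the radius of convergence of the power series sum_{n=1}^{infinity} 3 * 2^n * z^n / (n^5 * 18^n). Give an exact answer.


Step 1: General term a_n = 3 * 2^n / (n^5 * 18^n)
Step 2: By the root test, |a_n|^(1/n) = 3^(1/n) * 2 / (n^(5/n) * 18) -> 2/18 as n -> infinity (since 3^(1/n) -> 1 and n^(5/n) -> 1)
Step 3: R = 1/lim|a_n|^(1/n) = 18/2 = 9

9


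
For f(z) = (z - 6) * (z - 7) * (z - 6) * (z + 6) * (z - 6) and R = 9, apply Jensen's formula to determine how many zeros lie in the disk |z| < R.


Jensen's formula: (1/2pi)*integral log|f(Re^it)|dt = log|f(0)| + sum_{|a_k|<R} log(R/|a_k|)
Step 1: f(0) = (-6) * (-7) * (-6) * 6 * (-6) = 9072
Step 2: log|f(0)| = log|6| + log|7| + log|6| + log|-6| + log|6| = 9.1129
Step 3: Zeros inside |z| < 9: 6, 7, 6, -6, 6
Step 4: Jensen sum = log(9/6) + log(9/7) + log(9/6) + log(9/6) + log(9/6) = 1.8732
Step 5: n(R) = number of terms in the Jensen sum = count of zeros inside |z| < 9 = 5

5


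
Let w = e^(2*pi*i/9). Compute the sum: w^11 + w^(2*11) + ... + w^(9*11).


Step 1: The sum sum_{j=1}^{n} w^(k*j) equals n if n | k, else 0.
Step 2: Here n = 9, k = 11
Step 3: Does n divide k? 9 | 11 -> False
Step 4: Sum = 0

0


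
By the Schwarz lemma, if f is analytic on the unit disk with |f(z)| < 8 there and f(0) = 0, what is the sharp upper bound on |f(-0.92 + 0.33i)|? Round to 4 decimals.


Step 1: g = f/8 maps D -> D with g(0) = 0, so by the Schwarz lemma |g(z)| <= |z|, i.e. |f(z)| <= 8|z|; this is sharp (f(z) = 8z).
Step 2: |z0|^2 = (-0.92)^2 + 0.33^2 = 0.9553
Step 3: |z0| = sqrt(0.9553) = 0.977394
Step 4: Best bound = 8 * |z0| = 8 * 0.977394 = 7.8192

7.8192


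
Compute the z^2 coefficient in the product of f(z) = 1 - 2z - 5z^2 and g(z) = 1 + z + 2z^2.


Step 1: z^2 term in f*g comes from: (1)*(2z^2) + (-2z)*(z) + (-5z^2)*(1)
Step 2: = 2 - 2 - 5
Step 3: = -5

-5


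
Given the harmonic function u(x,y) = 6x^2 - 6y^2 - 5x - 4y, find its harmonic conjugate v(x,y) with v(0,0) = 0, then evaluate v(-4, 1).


Step 1: v_x = -u_y = 12y + 4
Step 2: v_y = u_x = 12x - 5
Step 3: v = 12xy + 4x - 5y + C
Step 4: v(0,0) = 0 => C = 0
Step 5: v(-4, 1) = -69

-69


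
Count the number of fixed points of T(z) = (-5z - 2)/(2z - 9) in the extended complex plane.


Step 1: Fixed points satisfy T(z) = z
Step 2: 2z^2 - 4z + 2 = 0
Step 3: Discriminant = (-4)^2 - 4*2*2 = 0
Step 4: Number of fixed points = 1

1


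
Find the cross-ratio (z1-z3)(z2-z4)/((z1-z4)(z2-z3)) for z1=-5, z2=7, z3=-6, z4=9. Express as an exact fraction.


Step 1: (z1-z3)(z2-z4) = 1 * (-2) = -2
Step 2: (z1-z4)(z2-z3) = (-14) * 13 = -182
Step 3: Cross-ratio = 2/182 = 1/91

1/91


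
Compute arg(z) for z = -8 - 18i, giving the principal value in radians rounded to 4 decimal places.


Step 1: z = -8 - 18i
Step 2: arg(z) = atan2(-18, -8)
Step 3: arg(z) = -1.989

-1.989


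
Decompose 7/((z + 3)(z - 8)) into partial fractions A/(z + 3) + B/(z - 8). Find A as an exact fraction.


Step 1: Multiply both sides by (z + 3) and set z = -3
Step 2: A = 7 / (-3 - 8)
Step 3: A = 7 / (-11)
Step 4: A = -7/11

-7/11


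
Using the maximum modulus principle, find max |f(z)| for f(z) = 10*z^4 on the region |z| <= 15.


Step 1: On |z| = 15, |f(z)| = 10 * |z|^4 = 10 * 15^4
Step 2: By maximum modulus principle, maximum is on boundary.
Step 3: Maximum = 10 * 50625 = 506250

506250


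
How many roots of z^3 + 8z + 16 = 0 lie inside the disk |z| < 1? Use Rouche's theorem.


Step 1: On |z| = 1 the three terms have sizes |z^3| = 1^3 = 1, |8z| = 8*1 = 8, |16| = 16
Step 2: The dominant term is g(z) = 16; let h(z) = z^3 + 8z so f = g + h
Step 3: On |z| = 1: |g| = 16 and |h| <= 1 + 8 = 9
Step 4: Since 16 > 9, |h| < |g| on |z| = 1, so by Rouche f has the same number of zeros as g inside |z| < 1
Step 5: g(z) = 16 is a nonzero constant with no zeros inside |z| < 1. Answer = 0

0


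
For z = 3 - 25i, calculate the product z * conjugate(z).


Step 1: conj(z) = 3 + 25i
Step 2: z * conj(z) = 3^2 + (-25)^2
Step 3: = 9 + 625 = 634

634


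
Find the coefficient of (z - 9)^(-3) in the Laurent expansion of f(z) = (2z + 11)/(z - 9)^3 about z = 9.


Step 1: Write the numerator in powers of (z - 9): 2z + 11 = 2(z - 9) + (2*9 + 11) = 2(z - 9) + 29
Step 2: Divide by (z - 9)^3: f(z) = 29(z - 9)^(-3) + 2(z - 9)^(-2)
Step 3: This finite sum is the Laurent series of f about z = 9.
Step 4: Coefficient of (z - 9)^(-3) = 2*9 + 11 = 29

29


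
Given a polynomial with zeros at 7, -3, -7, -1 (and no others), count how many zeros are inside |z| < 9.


Step 1: Check each root:
  z = 7: |7| = 7 < 9
  z = -3: |-3| = 3 < 9
  z = -7: |-7| = 7 < 9
  z = -1: |-1| = 1 < 9
Step 2: Count = 4

4


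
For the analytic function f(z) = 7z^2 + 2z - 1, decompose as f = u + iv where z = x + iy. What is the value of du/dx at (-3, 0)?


Step 1: f(z) = 7(x+iy)^2 + 2(x+iy) - 1
Step 2: u = 7(x^2 - y^2) + 2x - 1
Step 3: u_x = 14x + 2
Step 4: At (-3, 0): u_x = -42 + 2 = -40

-40


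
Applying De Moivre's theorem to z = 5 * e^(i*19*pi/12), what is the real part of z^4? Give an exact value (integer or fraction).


Step 1: By De Moivre's theorem, z^4 = 5^4 * e^(i*4*19*pi/12) = 625 * (cos(19*pi/3) + i*sin(19*pi/3))
Step 2: |z|^4 = 5^4 = 625
Step 3: Reduce the angle mod 2*pi: 19*pi/3 - 6*pi = pi/3
Step 4: cos(pi/3) = 1/2
Step 5: Re(z^4) = 625 * 1/2 = 625/2

625/2


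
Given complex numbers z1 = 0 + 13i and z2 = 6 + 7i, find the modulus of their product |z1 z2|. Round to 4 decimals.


Step 1: |z1| = sqrt(0^2 + 13^2) = sqrt(169)
Step 2: |z2| = sqrt(6^2 + 7^2) = sqrt(85)
Step 3: |z1*z2| = |z1|*|z2| = sqrt(169) * sqrt(85) = sqrt(169 * 85) = sqrt(14365)
Step 4: = 119.8541

119.8541


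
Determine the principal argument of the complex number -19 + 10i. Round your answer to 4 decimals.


Step 1: z = -19 + 10i
Step 2: arg(z) = atan2(10, -19)
Step 3: arg(z) = 2.6571

2.6571


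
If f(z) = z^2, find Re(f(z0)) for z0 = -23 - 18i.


Step 1: z0 = -23 - 18i
Step 2: z0^2 = (-23)^2 - (-18)^2 + 828i
Step 3: real part = 529 - 324 = 205

205


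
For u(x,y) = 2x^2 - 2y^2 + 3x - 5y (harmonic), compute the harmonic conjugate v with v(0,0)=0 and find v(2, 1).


Step 1: v_x = -u_y = 4y + 5
Step 2: v_y = u_x = 4x + 3
Step 3: v = 4xy + 5x + 3y + C
Step 4: v(0,0) = 0 => C = 0
Step 5: v(2, 1) = 21

21


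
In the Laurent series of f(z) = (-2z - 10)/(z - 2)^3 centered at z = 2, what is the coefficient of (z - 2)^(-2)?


Step 1: Write the numerator in powers of (z - 2): -2z - 10 = -2(z - 2) + (-2*2 - 10) = -2(z - 2) - 14
Step 2: Divide by (z - 2)^3: f(z) = -14(z - 2)^(-3) - 2(z - 2)^(-2)
Step 3: This finite sum is the Laurent series of f about z = 2.
Step 4: Coefficient of (z - 2)^(-2) = coefficient of (z - 2) in the re-centred numerator = -2

-2


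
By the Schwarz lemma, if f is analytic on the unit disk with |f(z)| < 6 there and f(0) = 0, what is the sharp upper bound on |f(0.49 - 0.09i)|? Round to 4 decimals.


Step 1: g = f/6 maps D -> D with g(0) = 0, so by the Schwarz lemma |g(z)| <= |z|, i.e. |f(z)| <= 6|z|; this is sharp (f(z) = 6z).
Step 2: |z0|^2 = 0.49^2 + (-0.09)^2 = 0.2482
Step 3: |z0| = sqrt(0.2482) = 0.498197
Step 4: Best bound = 6 * |z0| = 6 * 0.498197 = 2.9892

2.9892


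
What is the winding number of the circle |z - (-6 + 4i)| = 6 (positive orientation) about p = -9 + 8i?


Step 1: Center c = (-6, 4), radius = 6
Step 2: |p - c|^2 = (-3)^2 + 4^2 = 25
Step 3: r^2 = 36
Step 4: |p-c| < r so winding number = 1

1


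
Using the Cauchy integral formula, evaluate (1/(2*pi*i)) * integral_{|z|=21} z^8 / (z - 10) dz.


Step 1: f(z) = z^8, a = 10 is inside |z| = 21
Step 2: By Cauchy integral formula: (1/(2pi*i)) * integral = f(a)
Step 3: f(10) = 10^8 = 100000000

100000000


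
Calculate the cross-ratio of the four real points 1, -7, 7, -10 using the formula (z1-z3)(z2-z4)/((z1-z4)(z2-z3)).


Step 1: (z1-z3)(z2-z4) = (-6) * 3 = -18
Step 2: (z1-z4)(z2-z3) = 11 * (-14) = -154
Step 3: Cross-ratio = 18/154 = 9/77

9/77


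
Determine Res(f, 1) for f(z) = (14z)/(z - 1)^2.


Step 1: Pole of order 2 at z = 1
Step 2: Res = lim d/dz [(z - 1)^2 * f(z)] as z -> 1
Step 3: (z - 1)^2 * f(z) = 14z
Step 4: d/dz[14z] = 14

14


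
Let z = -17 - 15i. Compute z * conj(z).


Step 1: conj(z) = -17 + 15i
Step 2: z * conj(z) = (-17)^2 + (-15)^2
Step 3: = 289 + 225 = 514

514


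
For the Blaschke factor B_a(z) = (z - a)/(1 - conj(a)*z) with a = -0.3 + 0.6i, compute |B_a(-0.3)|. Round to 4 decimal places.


Step 1: Numerator z0 - a = -0.3 - (-0.3 + 0.6i) = 0 - 0.6i
Step 2: Denominator 1 - conj(a)*z0 = 1 - (-0.3 - 0.6i)*(-0.3) = 0.91 - 0.18i
Step 3: |z0 - a|^2 = 0^2 + (-0.6)^2 = 0.36; |1 - conj(a)*z0|^2 = 0.91^2 + (-0.18)^2 = 0.8605
Step 4: |B_a(-0.3)| = sqrt(0.36 / 0.8605) = sqrt(0.418361)
Step 5: = 0.6468

0.6468


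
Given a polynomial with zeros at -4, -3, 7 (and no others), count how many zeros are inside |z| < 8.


Step 1: Check each root:
  z = -4: |-4| = 4 < 8
  z = -3: |-3| = 3 < 8
  z = 7: |7| = 7 < 8
Step 2: Count = 3

3


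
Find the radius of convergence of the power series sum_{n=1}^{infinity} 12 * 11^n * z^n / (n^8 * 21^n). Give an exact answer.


Step 1: General term a_n = 12 * 11^n / (n^8 * 21^n)
Step 2: By the root test, |a_n|^(1/n) = 12^(1/n) * 11 / (n^(8/n) * 21) -> 11/21 as n -> infinity (since 12^(1/n) -> 1 and n^(8/n) -> 1)
Step 3: R = 1/lim|a_n|^(1/n) = 21/11

21/11


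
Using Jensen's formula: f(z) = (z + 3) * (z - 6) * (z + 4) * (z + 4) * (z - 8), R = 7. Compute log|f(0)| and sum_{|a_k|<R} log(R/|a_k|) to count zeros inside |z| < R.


Jensen's formula: (1/2pi)*integral log|f(Re^it)|dt = log|f(0)| + sum_{|a_k|<R} log(R/|a_k|)
Step 1: f(0) = 3 * (-6) * 4 * 4 * (-8) = 2304
Step 2: log|f(0)| = log|-3| + log|6| + log|-4| + log|-4| + log|8| = 7.7424
Step 3: Zeros inside |z| < 7: -3, 6, -4, -4
Step 4: Jensen sum = log(7/3) + log(7/6) + log(7/4) + log(7/4) = 2.1207
Step 5: n(R) = number of terms in the Jensen sum = count of zeros inside |z| < 7 = 4

4


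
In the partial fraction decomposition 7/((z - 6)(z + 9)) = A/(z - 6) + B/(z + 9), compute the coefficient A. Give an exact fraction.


Step 1: Multiply both sides by (z - 6) and set z = 6
Step 2: A = 7 / (6 + 9)
Step 3: A = 7 / 15
Step 4: A = 7/15

7/15


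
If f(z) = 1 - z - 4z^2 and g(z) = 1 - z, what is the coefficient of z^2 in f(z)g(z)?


Step 1: z^2 term in f*g comes from: (1)*(0) + (-z)*(-z) + (-4z^2)*(1)
Step 2: = 0 + 1 - 4
Step 3: = -3

-3


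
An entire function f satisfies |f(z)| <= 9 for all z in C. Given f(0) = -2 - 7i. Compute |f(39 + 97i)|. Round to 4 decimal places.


Step 1: By Liouville's theorem, a bounded entire function is constant.
Step 2: f(z) = f(0) = -2 - 7i for all z.
Step 3: |f(w)| = |-2 - 7i| = sqrt(4 + 49)
Step 4: = 7.2801

7.2801


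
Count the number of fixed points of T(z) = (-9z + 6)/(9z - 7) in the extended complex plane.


Step 1: Fixed points satisfy T(z) = z
Step 2: 9z^2 + 2z - 6 = 0
Step 3: Discriminant = 2^2 - 4*9*(-6) = 220
Step 4: Number of fixed points = 2

2


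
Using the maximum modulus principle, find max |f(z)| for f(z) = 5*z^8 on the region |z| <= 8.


Step 1: On |z| = 8, |f(z)| = 5 * |z|^8 = 5 * 8^8
Step 2: By maximum modulus principle, maximum is on boundary.
Step 3: Maximum = 5 * 16777216 = 83886080

83886080


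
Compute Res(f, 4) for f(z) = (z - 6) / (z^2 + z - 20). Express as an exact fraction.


Step 1: Q(z) = z^2 + z - 20 = (z - 4)(z + 5)
Step 2: Q'(z) = 2z + 1
Step 3: Q'(4) = 9, P(4) = -2
Step 4: Res = P(4)/Q'(4) = -2/9 = -2/9

-2/9


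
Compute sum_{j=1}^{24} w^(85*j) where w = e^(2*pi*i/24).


Step 1: The sum sum_{j=1}^{n} w^(k*j) equals n if n | k, else 0.
Step 2: Here n = 24, k = 85
Step 3: Does n divide k? 24 | 85 -> False
Step 4: Sum = 0

0


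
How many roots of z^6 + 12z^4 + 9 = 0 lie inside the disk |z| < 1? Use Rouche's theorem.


Step 1: On |z| = 1 the three terms have sizes |z^6| = 1^6 = 1, |12z^4| = 12*1^4 = 12, |9| = 9
Step 2: The dominant term is g(z) = 12z^4; let h(z) = z^6 + 9 so f = g + h
Step 3: On |z| = 1: |g| = 12 and |h| <= 1 + 9 = 10
Step 4: Since 12 > 10, |h| < |g| on |z| = 1, so by Rouche f has the same number of zeros as g inside |z| < 1
Step 5: g(z) = 12z^4 has 4 zeros (at the origin, multiplicity 4) inside |z| < 1. Answer = 4

4
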